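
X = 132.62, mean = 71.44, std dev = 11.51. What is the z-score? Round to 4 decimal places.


z = (X - mu) / sigma
X - mu = 132.62 - 71.44 = 61.18
z = 61.18 / 11.51 = 6118/1151 ≈ 5.315378

5.3154


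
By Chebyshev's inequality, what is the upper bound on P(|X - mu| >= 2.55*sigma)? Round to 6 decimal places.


P <= 1/k^2
k^2 = 2.55^2 = 6.5025
1/k^2 = 1 / 6.5025 = 400/2601 ≈ 0.15378700

0.153787


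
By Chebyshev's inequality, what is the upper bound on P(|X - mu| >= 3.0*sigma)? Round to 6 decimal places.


P <= 1/k^2
k^2 = 3.0^2 = 9
1/k^2 = 1 / 9 = 1/9 ≈ 0.11111111

0.111111


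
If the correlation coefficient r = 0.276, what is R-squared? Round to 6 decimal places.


R^2 = r^2 = (0.276)^2 = 0.076176

0.076176


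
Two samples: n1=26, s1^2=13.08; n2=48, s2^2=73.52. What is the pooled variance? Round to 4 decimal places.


sp^2 = ((n1-1)*s1^2 + (n2-1)*s2^2)/(n1+n2-2)
(n1-1)*s1^2 = 25 * 13.08 = 327
(n2-1)*s2^2 = 47 * 73.52 = 3455.44
numerator = 327 + 3455.44 = 3782.44
n1+n2-2 = 72
sp^2 = 3782.44 / 72 = 94561/1800 ≈ 52.533889

52.5339


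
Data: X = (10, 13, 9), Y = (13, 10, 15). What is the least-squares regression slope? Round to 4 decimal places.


b = sum((xi-xbar)(yi-ybar)) / sum((xi-xbar)^2)
n = 3, xbar = 32/3 ≈ 10.666667, ybar = 38/3 ≈ 12.666667
Sxy = sum((xi-xbar)(yi-ybar)) = -31/3 ≈ -10.333333
Sxx = sum((xi-xbar)^2) = 26/3 ≈ 8.666667
b = Sxy / Sxx = -31/26 ≈ -1.192308

-1.1923


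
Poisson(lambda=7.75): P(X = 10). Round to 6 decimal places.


P = e^(-lam) * lam^k / k!
e^(-7.75) ≈ 0.0004307425
lam^k = 7.75^10 ≈ 781658446.293641
k! = 10! = 3628800
P = 0.0004307425 * 781658446.293641 / 3628800 ≈ 0.092784

0.092784


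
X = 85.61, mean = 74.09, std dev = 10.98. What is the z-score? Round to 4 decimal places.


z = (X - mu) / sigma
X - mu = 85.61 - 74.09 = 11.52
z = 11.52 / 10.98 = 64/61 ≈ 1.049180

1.0492


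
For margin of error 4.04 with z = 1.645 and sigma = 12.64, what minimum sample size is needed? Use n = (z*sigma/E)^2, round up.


z*sigma/E = 1.645 * 12.64 / 4.04 = 25991/5050 ≈ 5.146733
(z*sigma/E)^2 ≈ 26.488857
round up: n = 27

27


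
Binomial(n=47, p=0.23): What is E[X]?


E[X] = n*p = 47 * 0.23 = 10.81

10.81


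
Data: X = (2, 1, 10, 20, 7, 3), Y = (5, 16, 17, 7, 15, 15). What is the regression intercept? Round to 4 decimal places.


a = ybar - b*xbar, where b = sum((xi-xbar)(yi-ybar)) / sum((xi-xbar)^2)
n = 6, xbar = 43/6 ≈ 7.166667, ybar = 75/6 = 12.5
Sxy = sum((xi-xbar)(yi-ybar)) = -51.5
Sxx = sum((xi-xbar)^2) = 1529/6 ≈ 254.833333
b = Sxy / Sxx = -309/1529 ≈ -0.202093
a = 12.5 - (-0.202093) * 7.166667 = 21327/1529 ≈ 13.948332

13.9483


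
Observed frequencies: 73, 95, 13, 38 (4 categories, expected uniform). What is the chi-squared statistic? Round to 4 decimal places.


chi2 = sum((O-E)^2/E), E = total/4
total = 219, E = 219/4 = 54.75
(73 - 54.75)^2 / 54.75 = 333.0625 / 54.75 = 73/12 ≈ 6.083333
(95 - 54.75)^2 / 54.75 = 1620.0625 / 54.75 = 25921/876 ≈ 29.590183
(13 - 54.75)^2 / 54.75 = 1743.0625 / 54.75 = 27889/876 ≈ 31.836758
(38 - 54.75)^2 / 54.75 = 280.5625 / 54.75 = 4489/876 ≈ 5.124429
chi2 = 15907/219 ≈ 72.634703

72.6347


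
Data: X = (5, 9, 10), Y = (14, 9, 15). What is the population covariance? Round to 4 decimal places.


Cov = (1/n)*sum((xi-xbar)(yi-ybar))
n = 3, xbar = 24/3 = 8, ybar = 38/3 ≈ 12.666667
sum((xi-xbar)(yi-ybar)) = -3
Cov = -3 / 3 = -1

-1.0000


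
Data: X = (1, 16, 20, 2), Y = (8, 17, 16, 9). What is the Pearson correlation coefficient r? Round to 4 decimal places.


r = sum((xi-xbar)(yi-ybar)) / sqrt(sum((xi-xbar)^2) * sum((yi-ybar)^2))
n = 4, xbar = 39/4 = 9.75, ybar = 50/4 = 12.5
Sxy = sum((xi-xbar)(yi-ybar)) = 130.5
Sxx = sum((xi-xbar)^2) = 280.75
Syy = sum((yi-ybar)^2) = 65
sqrt(Sxx*Syy) ≈ 135.087934
r = Sxy / sqrt(Sxx*Syy) = 130.5 / 135.087934 ≈ 0.966037

0.9660


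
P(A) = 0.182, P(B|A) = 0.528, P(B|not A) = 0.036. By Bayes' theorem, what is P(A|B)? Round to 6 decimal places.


P(A|B) = P(B|A)*P(A) / P(B), P(B) = P(B|A)*P(A) + P(B|not A)*P(not A)
P(B|A)*P(A) = 0.528 * 0.182 = 0.096096
P(B|not A)*P(not A) = 0.036 * 0.818 = 0.029448
P(B) = 0.096096 + 0.029448 = 0.125544
P(A|B) = 0.096096 / 0.125544 = 4004/5231 ≈ 0.76543682

0.765437


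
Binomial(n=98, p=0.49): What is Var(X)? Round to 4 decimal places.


Var = n*p*(1-p) = 98 * 0.49 * 0.51 = 24.4902

24.4902


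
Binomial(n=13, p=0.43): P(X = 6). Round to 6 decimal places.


P = C(n,k) * p^k * (1-p)^(n-k)
C(13,6) = 1716
p^k = 0.43^6 ≈ 0.006321363
(1-p)^(n-k) = 0.57^7 ≈ 0.01954897
P = 1716 * 0.006321363 * 0.01954897 ≈ 0.212057

0.212057


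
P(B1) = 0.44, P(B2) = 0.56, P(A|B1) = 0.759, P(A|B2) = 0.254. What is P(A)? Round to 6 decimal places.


P(A) = P(A|B1)*P(B1) + P(A|B2)*P(B2)
P(A|B1)*P(B1) = 0.759 * 0.44 = 0.33396
P(A|B2)*P(B2) = 0.254 * 0.56 = 0.14224
P(A) = 0.33396 + 0.14224 = 0.4762

0.476200


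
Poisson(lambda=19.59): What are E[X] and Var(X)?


E[X] = Var(X) = lambda = 19.59

19.59, 19.59


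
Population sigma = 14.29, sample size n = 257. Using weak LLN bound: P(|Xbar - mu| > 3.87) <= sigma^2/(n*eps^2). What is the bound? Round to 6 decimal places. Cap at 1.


bound = min(1, sigma^2/(n*eps^2))
sigma^2 = 14.29^2 = 204.2041
n*eps^2 = 257 * 3.87^2 = 257 * 14.9769 = 3849.0633
sigma^2/(n*eps^2) = 204.2041 / 3849.0633 ≈ 0.05305293

0.053053


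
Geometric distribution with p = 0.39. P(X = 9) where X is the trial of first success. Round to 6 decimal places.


P = (1-p)^(k-1) * p
(1-p)^(k-1) = 0.61^8 ≈ 0.01917073
P = 0.01917073 * 0.39 ≈ 0.007476585

0.007477


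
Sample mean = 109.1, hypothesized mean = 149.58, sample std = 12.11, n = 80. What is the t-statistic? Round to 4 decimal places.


t = (xbar - mu0) / (s/sqrt(n))
xbar - mu0 = 109.1 - 149.58 = -40.48
sqrt(80) ≈ 8.94427191
s/sqrt(n) = 12.11 / 8.94427191 ≈ 1.35393916
t = -40.48 / 1.35393916 ≈ -29.897946

-29.8979


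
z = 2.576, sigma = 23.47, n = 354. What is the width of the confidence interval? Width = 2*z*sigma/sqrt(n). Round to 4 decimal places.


width = 2*z*sigma/sqrt(n)
2*z*sigma = 2 * 2.576 * 23.47 = 120.91744
sqrt(354) ≈ 18.814888
width = 120.91744 / 18.814888 ≈ 6.426689

6.4267


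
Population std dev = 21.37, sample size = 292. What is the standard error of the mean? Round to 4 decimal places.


SE = sigma / sqrt(n)
sqrt(292) ≈ 17.088007
SE = 21.37 / 17.088007 ≈ 1.250585

1.2506


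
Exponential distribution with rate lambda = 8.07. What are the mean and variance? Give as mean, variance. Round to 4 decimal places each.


mean = 1/lam, var = 1/lam^2
mean = 1 / 8.07 = 100/807 ≈ 0.123916
lam^2 = 8.07^2 = 65.1249
var = 1 / 65.1249 ≈ 0.015355

0.1239, 0.0154


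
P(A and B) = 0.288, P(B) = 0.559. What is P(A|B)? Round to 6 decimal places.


P(A|B) = P(A and B) / P(B) = 0.288 / 0.559 = 288/559 ≈ 0.51520572

0.515206


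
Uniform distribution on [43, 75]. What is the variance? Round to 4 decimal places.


Var = (b-a)^2 / 12
(b-a)^2 = (75 - 43)^2 = 1024
Var = 1024/12 ≈ 85.333333

85.3333


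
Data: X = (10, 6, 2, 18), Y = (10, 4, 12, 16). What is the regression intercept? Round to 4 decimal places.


a = ybar - b*xbar, where b = sum((xi-xbar)(yi-ybar)) / sum((xi-xbar)^2)
n = 4, xbar = 36/4 = 9, ybar = 42/4 = 10.5
Sxy = sum((xi-xbar)(yi-ybar)) = 58
Sxx = sum((xi-xbar)^2) = 140
b = Sxy / Sxx = 29/70 ≈ 0.414286
a = 10.5 - 0.414286 * 9 = 237/35 ≈ 6.771429

6.7714


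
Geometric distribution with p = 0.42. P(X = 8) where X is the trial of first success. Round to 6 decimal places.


P = (1-p)^(k-1) * p
(1-p)^(k-1) = 0.58^7 ≈ 0.02207984
P = 0.02207984 * 0.42 ≈ 0.009273534

0.009274


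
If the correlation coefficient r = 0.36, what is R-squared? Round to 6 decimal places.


R^2 = r^2 = (0.36)^2 = 0.1296

0.129600


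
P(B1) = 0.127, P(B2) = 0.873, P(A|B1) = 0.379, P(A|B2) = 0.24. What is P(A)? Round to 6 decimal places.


P(A) = P(A|B1)*P(B1) + P(A|B2)*P(B2)
P(A|B1)*P(B1) = 0.379 * 0.127 = 0.048133
P(A|B2)*P(B2) = 0.24 * 0.873 = 0.20952
P(A) = 0.048133 + 0.20952 = 0.257653

0.257653


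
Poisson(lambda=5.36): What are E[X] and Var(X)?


E[X] = Var(X) = lambda = 5.36

5.36, 5.36


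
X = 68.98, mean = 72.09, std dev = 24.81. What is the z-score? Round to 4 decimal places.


z = (X - mu) / sigma
X - mu = 68.98 - 72.09 = -3.11
z = -3.11 / 24.81 = -311/2481 ≈ -0.125353

-0.1254


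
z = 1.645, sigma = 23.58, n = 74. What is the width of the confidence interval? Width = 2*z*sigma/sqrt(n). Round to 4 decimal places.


width = 2*z*sigma/sqrt(n)
2*z*sigma = 2 * 1.645 * 23.58 = 77.5782
sqrt(74) ≈ 8.602325
width = 77.5782 / 8.602325 ≈ 9.018283

9.0183


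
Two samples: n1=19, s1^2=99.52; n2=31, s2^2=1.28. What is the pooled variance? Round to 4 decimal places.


sp^2 = ((n1-1)*s1^2 + (n2-1)*s2^2)/(n1+n2-2)
(n1-1)*s1^2 = 18 * 99.52 = 1791.36
(n2-1)*s2^2 = 30 * 1.28 = 38.4
numerator = 1791.36 + 38.4 = 1829.76
n1+n2-2 = 48
sp^2 = 1829.76 / 48 = 38.12

38.1200


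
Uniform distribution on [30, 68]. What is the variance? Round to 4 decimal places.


Var = (b-a)^2 / 12
(b-a)^2 = (68 - 30)^2 = 1444
Var = 1444/12 ≈ 120.333333

120.3333


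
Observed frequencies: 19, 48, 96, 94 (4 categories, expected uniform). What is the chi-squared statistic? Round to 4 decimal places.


chi2 = sum((O-E)^2/E), E = total/4
total = 257, E = 257/4 = 64.25
(19 - 64.25)^2 / 64.25 = 2047.5625 / 64.25 = 32761/1028 ≈ 31.868677
(48 - 64.25)^2 / 64.25 = 264.0625 / 64.25 = 4225/1028 ≈ 4.109922
(96 - 64.25)^2 / 64.25 = 1008.0625 / 64.25 = 16129/1028 ≈ 15.689689
(94 - 64.25)^2 / 64.25 = 885.0625 / 64.25 = 14161/1028 ≈ 13.775292
chi2 = 16819/257 ≈ 65.443580

65.4436


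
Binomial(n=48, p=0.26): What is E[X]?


E[X] = n*p = 48 * 0.26 = 12.48

12.48


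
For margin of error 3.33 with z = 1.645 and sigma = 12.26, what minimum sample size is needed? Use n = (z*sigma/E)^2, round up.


z*sigma/E = 1.645 * 12.26 / 3.33 ≈ 6.056366
(z*sigma/E)^2 ≈ 36.679574
round up: n = 37

37


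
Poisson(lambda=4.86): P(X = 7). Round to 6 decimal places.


P = e^(-lam) * lam^k / k!
e^(-4.86) ≈ 0.007750484
lam^k = 4.86^7 ≈ 64040.377727
k! = 7! = 5040
P = 0.007750484 * 64040.377727 / 5040 ≈ 0.098481

0.098481


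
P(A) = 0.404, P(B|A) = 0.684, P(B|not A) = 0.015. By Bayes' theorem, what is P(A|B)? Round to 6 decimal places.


P(A|B) = P(B|A)*P(A) / P(B), P(B) = P(B|A)*P(A) + P(B|not A)*P(not A)
P(B|A)*P(A) = 0.684 * 0.404 = 0.276336
P(B|not A)*P(not A) = 0.015 * 0.596 = 0.00894
P(B) = 0.276336 + 0.00894 = 0.285276
P(A|B) = 0.276336 / 0.285276 ≈ 0.96866193

0.968662


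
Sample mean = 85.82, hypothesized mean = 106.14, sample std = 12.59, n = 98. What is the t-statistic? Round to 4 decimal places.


t = (xbar - mu0) / (s/sqrt(n))
xbar - mu0 = 85.82 - 106.14 = -20.32
sqrt(98) ≈ 9.89949494
s/sqrt(n) = 12.59 / 9.89949494 ≈ 1.27178205
t = -20.32 / 1.27178205 ≈ -15.977580

-15.9776


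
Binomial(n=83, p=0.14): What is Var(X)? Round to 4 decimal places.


Var = n*p*(1-p) = 83 * 0.14 * 0.86 = 9.9932

9.9932


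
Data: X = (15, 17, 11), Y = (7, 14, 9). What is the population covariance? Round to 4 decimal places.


Cov = (1/n)*sum((xi-xbar)(yi-ybar))
n = 3, xbar = 43/3 ≈ 14.333333, ybar = 30/3 = 10
sum((xi-xbar)(yi-ybar)) = 12
Cov = 12 / 3 = 4

4.0000


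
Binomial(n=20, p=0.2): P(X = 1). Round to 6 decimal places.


P = C(n,k) * p^k * (1-p)^(n-k)
C(20,1) = 20
p^k = 0.2^1 = 0.2
(1-p)^(n-k) = 0.8^19 ≈ 0.01441152
P = 20 * 0.2 * 0.01441152 ≈ 0.057646

0.057646


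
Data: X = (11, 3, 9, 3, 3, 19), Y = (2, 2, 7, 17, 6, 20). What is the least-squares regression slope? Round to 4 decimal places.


b = sum((xi-xbar)(yi-ybar)) / sum((xi-xbar)^2)
n = 6, xbar = 48/6 = 8, ybar = 54/6 = 9
Sxy = sum((xi-xbar)(yi-ybar)) = 108
Sxx = sum((xi-xbar)^2) = 206
b = Sxy / Sxx = 54/103 ≈ 0.524272

0.5243


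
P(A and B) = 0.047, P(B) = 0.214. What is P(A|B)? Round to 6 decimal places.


P(A|B) = P(A and B) / P(B) = 0.047 / 0.214 = 47/214 ≈ 0.21962617

0.219626


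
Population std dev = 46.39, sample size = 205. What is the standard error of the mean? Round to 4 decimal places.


SE = sigma / sqrt(n)
sqrt(205) ≈ 14.317821
SE = 46.39 / 14.317821 ≈ 3.240018

3.2400


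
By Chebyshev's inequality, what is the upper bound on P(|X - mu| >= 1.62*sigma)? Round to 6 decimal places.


P <= 1/k^2
k^2 = 1.62^2 = 2.6244
1/k^2 = 1 / 2.6244 = 2500/6561 ≈ 0.38103948

0.381039


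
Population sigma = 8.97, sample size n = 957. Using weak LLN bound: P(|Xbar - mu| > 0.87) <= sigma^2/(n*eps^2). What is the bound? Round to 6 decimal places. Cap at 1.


bound = min(1, sigma^2/(n*eps^2))
sigma^2 = 8.97^2 = 80.4609
n*eps^2 = 957 * 0.87^2 = 957 * 0.7569 = 724.3533
sigma^2/(n*eps^2) = 80.4609 / 724.3533 ≈ 0.11107963

0.111080


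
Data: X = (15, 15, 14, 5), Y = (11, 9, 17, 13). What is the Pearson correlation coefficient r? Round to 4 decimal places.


r = sum((xi-xbar)(yi-ybar)) / sqrt(sum((xi-xbar)^2) * sum((yi-ybar)^2))
n = 4, xbar = 49/4 = 12.25, ybar = 50/4 = 12.5
Sxy = sum((xi-xbar)(yi-ybar)) = -9.5
Sxx = sum((xi-xbar)^2) = 70.75
Syy = sum((yi-ybar)^2) = 35
sqrt(Sxx*Syy) ≈ 49.761933
r = Sxy / sqrt(Sxx*Syy) = -9.5 / 49.761933 ≈ -0.190909

-0.1909


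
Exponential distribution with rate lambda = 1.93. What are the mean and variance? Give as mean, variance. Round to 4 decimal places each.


mean = 1/lam, var = 1/lam^2
mean = 1 / 1.93 = 100/193 ≈ 0.518135
lam^2 = 1.93^2 = 3.7249
var = 1 / 3.7249 ≈ 0.268464

0.5181, 0.2685


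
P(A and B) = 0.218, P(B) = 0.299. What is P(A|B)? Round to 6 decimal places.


P(A|B) = P(A and B) / P(B) = 0.218 / 0.299 = 218/299 ≈ 0.72909699

0.729097


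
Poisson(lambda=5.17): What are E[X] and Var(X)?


E[X] = Var(X) = lambda = 5.17

5.17, 5.17


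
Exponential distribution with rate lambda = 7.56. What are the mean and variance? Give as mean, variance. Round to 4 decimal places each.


mean = 1/lam, var = 1/lam^2
mean = 1 / 7.56 = 25/189 ≈ 0.132275
lam^2 = 7.56^2 = 57.1536
var = 1 / 57.1536 ≈ 0.017497

0.1323, 0.0175


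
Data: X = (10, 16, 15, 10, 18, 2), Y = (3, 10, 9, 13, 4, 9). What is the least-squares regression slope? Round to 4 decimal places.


b = sum((xi-xbar)(yi-ybar)) / sum((xi-xbar)^2)
n = 6, xbar = 71/6 ≈ 11.833333, ybar = 48/6 = 8
Sxy = sum((xi-xbar)(yi-ybar)) = -23
Sxx = sum((xi-xbar)^2) = 1013/6 ≈ 168.833333
b = Sxy / Sxx = -138/1013 ≈ -0.136229

-0.1362


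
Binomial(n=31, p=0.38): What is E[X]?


E[X] = n*p = 31 * 0.38 = 11.78

11.78


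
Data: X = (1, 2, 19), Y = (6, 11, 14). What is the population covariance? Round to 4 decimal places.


Cov = (1/n)*sum((xi-xbar)(yi-ybar))
n = 3, xbar = 22/3 ≈ 7.333333, ybar = 31/3 ≈ 10.333333
sum((xi-xbar)(yi-ybar)) = 200/3 ≈ 66.666667
Cov = 66.666667 / 3 = 200/9 ≈ 22.222222

22.2222


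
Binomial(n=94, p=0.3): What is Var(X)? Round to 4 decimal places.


Var = n*p*(1-p) = 94 * 0.3 * 0.7 = 19.74

19.7400


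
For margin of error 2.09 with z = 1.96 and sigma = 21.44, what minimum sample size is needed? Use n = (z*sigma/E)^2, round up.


z*sigma/E = 1.96 * 21.44 / 2.09 = 105056/5225 ≈ 20.106411
(z*sigma/E)^2 ≈ 404.267783
round up: n = 405

405


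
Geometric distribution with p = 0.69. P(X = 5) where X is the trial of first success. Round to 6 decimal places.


P = (1-p)^(k-1) * p
(1-p)^(k-1) = 0.31^4 = 0.00923521
P = 0.00923521 * 0.69 ≈ 0.006372295

0.006372


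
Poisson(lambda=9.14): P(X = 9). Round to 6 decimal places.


P = e^(-lam) * lam^k / k!
e^(-9.14) ≈ 0.0001072873
lam^k = 9.14^9 ≈ 445159618.553701
k! = 9! = 362880
P = 0.0001072873 * 445159618.553701 / 362880 ≈ 0.131614

0.131614


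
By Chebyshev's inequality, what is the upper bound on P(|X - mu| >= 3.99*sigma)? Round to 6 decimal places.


P <= 1/k^2
k^2 = 3.99^2 = 15.9201
1/k^2 = 1 / 15.9201 ≈ 0.06281368

0.062814


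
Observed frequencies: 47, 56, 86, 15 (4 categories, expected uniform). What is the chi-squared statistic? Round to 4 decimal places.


chi2 = sum((O-E)^2/E), E = total/4
total = 204, E = 204/4 = 51
(47 - 51)^2 / 51 = 16 / 51 = 16/51 ≈ 0.313725
(56 - 51)^2 / 51 = 25 / 51 = 25/51 ≈ 0.490196
(86 - 51)^2 / 51 = 1225 / 51 = 1225/51 ≈ 24.019608
(15 - 51)^2 / 51 = 1296 / 51 = 432/17 ≈ 25.411765
chi2 = 854/17 ≈ 50.235294

50.2353


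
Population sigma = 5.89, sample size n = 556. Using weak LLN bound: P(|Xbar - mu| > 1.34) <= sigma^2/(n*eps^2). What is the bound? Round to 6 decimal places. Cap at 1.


bound = min(1, sigma^2/(n*eps^2))
sigma^2 = 5.89^2 = 34.6921
n*eps^2 = 556 * 1.34^2 = 556 * 1.7956 = 998.3536
sigma^2/(n*eps^2) = 34.6921 / 998.3536 ≈ 0.03474931

0.034749


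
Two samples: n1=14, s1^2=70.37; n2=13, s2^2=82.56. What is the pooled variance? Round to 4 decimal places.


sp^2 = ((n1-1)*s1^2 + (n2-1)*s2^2)/(n1+n2-2)
(n1-1)*s1^2 = 13 * 70.37 = 914.81
(n2-1)*s2^2 = 12 * 82.56 = 990.72
numerator = 914.81 + 990.72 = 1905.53
n1+n2-2 = 25
sp^2 = 1905.53 / 25 = 76.2212

76.2212


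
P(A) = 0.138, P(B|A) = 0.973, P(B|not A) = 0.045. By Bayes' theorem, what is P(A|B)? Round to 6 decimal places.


P(A|B) = P(B|A)*P(A) / P(B), P(B) = P(B|A)*P(A) + P(B|not A)*P(not A)
P(B|A)*P(A) = 0.973 * 0.138 = 0.134274
P(B|not A)*P(not A) = 0.045 * 0.862 = 0.03879
P(B) = 0.134274 + 0.03879 = 0.173064
P(A|B) = 0.134274 / 0.173064 ≈ 0.77586326

0.775863


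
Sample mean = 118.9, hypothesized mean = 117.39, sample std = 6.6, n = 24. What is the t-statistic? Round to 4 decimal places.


t = (xbar - mu0) / (s/sqrt(n))
xbar - mu0 = 118.9 - 117.39 = 1.51
sqrt(24) ≈ 4.89897949
s/sqrt(n) = 6.6 / 4.89897949 ≈ 1.34721936
t = 1.51 / 1.34721936 ≈ 1.120827

1.1208


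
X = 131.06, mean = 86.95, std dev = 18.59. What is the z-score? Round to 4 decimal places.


z = (X - mu) / sigma
X - mu = 131.06 - 86.95 = 44.11
z = 44.11 / 18.59 = 401/169 ≈ 2.372781

2.3728


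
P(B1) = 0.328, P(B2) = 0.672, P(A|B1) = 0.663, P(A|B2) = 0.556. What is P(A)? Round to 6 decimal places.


P(A) = P(A|B1)*P(B1) + P(A|B2)*P(B2)
P(A|B1)*P(B1) = 0.663 * 0.328 = 0.217464
P(A|B2)*P(B2) = 0.556 * 0.672 = 0.373632
P(A) = 0.217464 + 0.373632 = 0.591096

0.591096


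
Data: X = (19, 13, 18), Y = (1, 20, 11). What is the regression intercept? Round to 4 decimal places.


a = ybar - b*xbar, where b = sum((xi-xbar)(yi-ybar)) / sum((xi-xbar)^2)
n = 3, xbar = 50/3 ≈ 16.666667, ybar = 32/3 ≈ 10.666667
Sxy = sum((xi-xbar)(yi-ybar)) = -169/3 ≈ -56.333333
Sxx = sum((xi-xbar)^2) = 62/3 ≈ 20.666667
b = Sxy / Sxx = -169/62 ≈ -2.725806
a = 10.666667 - (-2.725806) * 16.666667 = 1739/31 ≈ 56.096774

56.0968


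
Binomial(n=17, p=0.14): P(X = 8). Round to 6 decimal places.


P = C(n,k) * p^k * (1-p)^(n-k)
C(17,8) = 24310
p^k = 0.14^8 ≈ 0.0000001475789
(1-p)^(n-k) = 0.86^9 ≈ 0.2573274
P = 24310 * 0.0000001475789 * 0.2573274 ≈ 0.000923

0.000923


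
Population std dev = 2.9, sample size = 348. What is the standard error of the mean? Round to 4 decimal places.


SE = sigma / sqrt(n)
sqrt(348) ≈ 18.654758
SE = 2.9 / 18.654758 ≈ 0.155456

0.1555


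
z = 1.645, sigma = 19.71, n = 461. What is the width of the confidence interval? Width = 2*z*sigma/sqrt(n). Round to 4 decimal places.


width = 2*z*sigma/sqrt(n)
2*z*sigma = 2 * 1.645 * 19.71 = 64.8459
sqrt(461) ≈ 21.470911
width = 64.8459 / 21.470911 ≈ 3.020175

3.0202


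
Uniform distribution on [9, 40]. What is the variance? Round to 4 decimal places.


Var = (b-a)^2 / 12
(b-a)^2 = (40 - 9)^2 = 961
Var = 961/12 ≈ 80.083333

80.0833


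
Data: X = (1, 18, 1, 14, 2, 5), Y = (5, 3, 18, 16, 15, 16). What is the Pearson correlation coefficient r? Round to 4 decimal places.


r = sum((xi-xbar)(yi-ybar)) / sqrt(sum((xi-xbar)^2) * sum((yi-ybar)^2))
n = 6, xbar = 41/6 ≈ 6.833333, ybar = 73/6 ≈ 12.166667
Sxy = sum((xi-xbar)(yi-ybar)) = -527/6 ≈ -87.833333
Sxx = sum((xi-xbar)^2) = 1625/6 ≈ 270.833333
Syy = sum((yi-ybar)^2) = 1241/6 ≈ 206.833333
sqrt(Sxx*Syy) ≈ 236.679871
r = Sxy / sqrt(Sxx*Syy) = -87.833333 / 236.679871 ≈ -0.371106

-0.3711


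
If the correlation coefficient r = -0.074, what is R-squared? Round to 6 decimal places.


R^2 = r^2 = (-0.074)^2 = 0.005476

0.005476


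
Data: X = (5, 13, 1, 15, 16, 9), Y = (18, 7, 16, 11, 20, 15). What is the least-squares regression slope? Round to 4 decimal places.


b = sum((xi-xbar)(yi-ybar)) / sum((xi-xbar)^2)
n = 6, xbar = 59/6 ≈ 9.833333, ybar = 87/6 = 14.5
Sxy = sum((xi-xbar)(yi-ybar)) = -38.5
Sxx = sum((xi-xbar)^2) = 1061/6 ≈ 176.833333
b = Sxy / Sxx = -231/1061 ≈ -0.217719

-0.2177


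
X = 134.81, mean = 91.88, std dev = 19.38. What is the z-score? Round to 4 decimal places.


z = (X - mu) / sigma
X - mu = 134.81 - 91.88 = 42.93
z = 42.93 / 19.38 = 1431/646 ≈ 2.215170

2.2152


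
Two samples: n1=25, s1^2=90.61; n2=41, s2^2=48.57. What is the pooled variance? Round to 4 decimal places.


sp^2 = ((n1-1)*s1^2 + (n2-1)*s2^2)/(n1+n2-2)
(n1-1)*s1^2 = 24 * 90.61 = 2174.64
(n2-1)*s2^2 = 40 * 48.57 = 1942.8
numerator = 2174.64 + 1942.8 = 4117.44
n1+n2-2 = 64
sp^2 = 4117.44 / 64 = 64.335

64.3350


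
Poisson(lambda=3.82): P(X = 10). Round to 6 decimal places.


P = e^(-lam) * lam^k / k!
e^(-3.82) ≈ 0.02192780
lam^k = 3.82^10 ≈ 661658.093341
k! = 10! = 3628800
P = 0.02192780 * 661658.093341 / 3628800 ≈ 0.003998

0.003998


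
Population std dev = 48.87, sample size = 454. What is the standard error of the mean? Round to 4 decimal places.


SE = sigma / sqrt(n)
sqrt(454) ≈ 21.307276
SE = 48.87 / 21.307276 ≈ 2.293583

2.2936


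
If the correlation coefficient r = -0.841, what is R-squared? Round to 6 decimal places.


R^2 = r^2 = (-0.841)^2 = 0.707281

0.707281


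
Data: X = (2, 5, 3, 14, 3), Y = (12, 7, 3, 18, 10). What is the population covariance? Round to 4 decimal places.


Cov = (1/n)*sum((xi-xbar)(yi-ybar))
n = 5, xbar = 27/5 = 5.4, ybar = 50/5 = 10
sum((xi-xbar)(yi-ybar)) = 80
Cov = 80 / 5 = 16

16.0000


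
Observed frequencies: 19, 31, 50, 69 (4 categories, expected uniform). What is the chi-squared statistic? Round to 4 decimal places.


chi2 = sum((O-E)^2/E), E = total/4
total = 169, E = 169/4 = 42.25
(19 - 42.25)^2 / 42.25 = 540.5625 / 42.25 = 8649/676 ≈ 12.794379
(31 - 42.25)^2 / 42.25 = 126.5625 / 42.25 = 2025/676 ≈ 2.995562
(50 - 42.25)^2 / 42.25 = 60.0625 / 42.25 = 961/676 ≈ 1.421598
(69 - 42.25)^2 / 42.25 = 715.5625 / 42.25 = 11449/676 ≈ 16.936391
chi2 = 5771/169 ≈ 34.147929

34.1479


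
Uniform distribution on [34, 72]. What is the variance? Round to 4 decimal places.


Var = (b-a)^2 / 12
(b-a)^2 = (72 - 34)^2 = 1444
Var = 1444/12 ≈ 120.333333

120.3333


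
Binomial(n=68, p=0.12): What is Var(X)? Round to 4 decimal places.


Var = n*p*(1-p) = 68 * 0.12 * 0.88 = 7.1808

7.1808


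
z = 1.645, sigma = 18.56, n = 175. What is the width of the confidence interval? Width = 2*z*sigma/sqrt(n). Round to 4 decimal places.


width = 2*z*sigma/sqrt(n)
2*z*sigma = 2 * 1.645 * 18.56 = 61.0624
sqrt(175) ≈ 13.228757
width = 61.0624 / 13.228757 ≈ 4.615884

4.6159


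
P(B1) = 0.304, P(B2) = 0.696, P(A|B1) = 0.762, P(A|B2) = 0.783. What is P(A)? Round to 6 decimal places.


P(A) = P(A|B1)*P(B1) + P(A|B2)*P(B2)
P(A|B1)*P(B1) = 0.762 * 0.304 = 0.231648
P(A|B2)*P(B2) = 0.783 * 0.696 = 0.544968
P(A) = 0.231648 + 0.544968 = 0.776616

0.776616


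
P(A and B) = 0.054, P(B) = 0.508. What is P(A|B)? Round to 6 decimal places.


P(A|B) = P(A and B) / P(B) = 0.054 / 0.508 = 27/254 ≈ 0.10629921

0.106299


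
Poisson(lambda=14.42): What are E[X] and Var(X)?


E[X] = Var(X) = lambda = 14.42

14.42, 14.42


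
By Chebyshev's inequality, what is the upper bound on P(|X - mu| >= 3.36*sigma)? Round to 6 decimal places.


P <= 1/k^2
k^2 = 3.36^2 = 11.2896
1/k^2 = 1 / 11.2896 = 625/7056 ≈ 0.08857710

0.088577


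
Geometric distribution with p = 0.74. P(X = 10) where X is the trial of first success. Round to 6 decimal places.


P = (1-p)^(k-1) * p
(1-p)^(k-1) = 0.26^9 ≈ 0.000005429504
P = 0.000005429504 * 0.74 ≈ 0.000004017833

0.000004


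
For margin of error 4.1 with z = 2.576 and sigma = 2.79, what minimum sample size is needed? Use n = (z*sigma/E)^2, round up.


z*sigma/E = 2.576 * 2.79 / 4.1 ≈ 1.752937
(z*sigma/E)^2 ≈ 3.072787
round up: n = 4

4


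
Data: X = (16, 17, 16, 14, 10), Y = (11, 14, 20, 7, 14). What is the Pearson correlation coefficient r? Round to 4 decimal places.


r = sum((xi-xbar)(yi-ybar)) / sqrt(sum((xi-xbar)^2) * sum((yi-ybar)^2))
n = 5, xbar = 73/5 = 14.6, ybar = 66/5 = 13.2
Sxy = sum((xi-xbar)(yi-ybar)) = 8.4
Sxx = sum((xi-xbar)^2) = 31.2
Syy = sum((yi-ybar)^2) = 90.8
sqrt(Sxx*Syy) ≈ 53.225558
r = Sxy / sqrt(Sxx*Syy) = 8.4 / 53.225558 ≈ 0.157819

0.1578


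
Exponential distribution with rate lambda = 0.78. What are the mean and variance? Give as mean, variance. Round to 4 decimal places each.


mean = 1/lam, var = 1/lam^2
mean = 1 / 0.78 = 50/39 ≈ 1.282051
lam^2 = 0.78^2 = 0.6084
var = 1 / 0.6084 = 2500/1521 ≈ 1.643655

1.2821, 1.6437


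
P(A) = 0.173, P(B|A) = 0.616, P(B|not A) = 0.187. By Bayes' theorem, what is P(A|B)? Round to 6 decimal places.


P(A|B) = P(B|A)*P(A) / P(B), P(B) = P(B|A)*P(A) + P(B|not A)*P(not A)
P(B|A)*P(A) = 0.616 * 0.173 = 0.106568
P(B|not A)*P(not A) = 0.187 * 0.827 = 0.154649
P(B) = 0.106568 + 0.154649 = 0.261217
P(A|B) = 0.106568 / 0.261217 ≈ 0.40796732

0.407967


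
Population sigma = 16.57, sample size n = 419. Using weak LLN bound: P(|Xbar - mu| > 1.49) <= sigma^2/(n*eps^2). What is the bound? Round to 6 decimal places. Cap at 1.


bound = min(1, sigma^2/(n*eps^2))
sigma^2 = 16.57^2 = 274.5649
n*eps^2 = 419 * 1.49^2 = 419 * 2.2201 = 930.2219
sigma^2/(n*eps^2) = 274.5649 / 930.2219 ≈ 0.29516065

0.295161


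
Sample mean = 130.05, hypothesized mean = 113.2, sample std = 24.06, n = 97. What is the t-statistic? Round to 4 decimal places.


t = (xbar - mu0) / (s/sqrt(n))
xbar - mu0 = 130.05 - 113.2 = 16.85
sqrt(97) ≈ 9.84885780
s/sqrt(n) = 24.06 / 9.84885780 ≈ 2.44292287
t = 16.85 / 2.44292287 ≈ 6.897475

6.8975


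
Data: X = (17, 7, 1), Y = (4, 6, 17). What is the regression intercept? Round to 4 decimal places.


a = ybar - b*xbar, where b = sum((xi-xbar)(yi-ybar)) / sum((xi-xbar)^2)
n = 3, xbar = 25/3 ≈ 8.333333, ybar = 27/3 = 9
Sxy = sum((xi-xbar)(yi-ybar)) = -98
Sxx = sum((xi-xbar)^2) = 392/3 ≈ 130.666667
b = Sxy / Sxx = -0.75
a = 9 - (-0.75) * 8.333333 = 15.25

15.2500


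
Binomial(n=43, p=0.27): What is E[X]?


E[X] = n*p = 43 * 0.27 = 11.61

11.61


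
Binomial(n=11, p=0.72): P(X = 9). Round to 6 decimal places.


P = C(n,k) * p^k * (1-p)^(n-k)
C(11,9) = 55
p^k = 0.72^9 ≈ 0.05199870
(1-p)^(n-k) = 0.28^2 = 0.0784
P = 55 * 0.05199870 * 0.0784 ≈ 0.224218

0.224218


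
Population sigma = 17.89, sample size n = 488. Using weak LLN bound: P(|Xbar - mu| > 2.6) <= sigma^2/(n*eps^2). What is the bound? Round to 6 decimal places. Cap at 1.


bound = min(1, sigma^2/(n*eps^2))
sigma^2 = 17.89^2 = 320.0521
n*eps^2 = 488 * 2.6^2 = 488 * 6.76 = 3298.88
sigma^2/(n*eps^2) = 320.0521 / 3298.88 ≈ 0.09701841

0.097018


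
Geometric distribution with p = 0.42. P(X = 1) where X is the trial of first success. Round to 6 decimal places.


P = (1-p)^(k-1) * p
(1-p)^(k-1) = 0.58^0 = 1
P = 1 * 0.42 = 0.42

0.420000


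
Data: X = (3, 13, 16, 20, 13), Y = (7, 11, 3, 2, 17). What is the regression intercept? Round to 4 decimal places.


a = ybar - b*xbar, where b = sum((xi-xbar)(yi-ybar)) / sum((xi-xbar)^2)
n = 5, xbar = 65/5 = 13, ybar = 40/5 = 8
Sxy = sum((xi-xbar)(yi-ybar)) = -47
Sxx = sum((xi-xbar)^2) = 158
b = Sxy / Sxx = -47/158 ≈ -0.297468
a = 8 - (-0.297468) * 13 = 1875/158 ≈ 11.867089

11.8671


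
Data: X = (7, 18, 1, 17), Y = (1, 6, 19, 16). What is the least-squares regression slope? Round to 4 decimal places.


b = sum((xi-xbar)(yi-ybar)) / sum((xi-xbar)^2)
n = 4, xbar = 43/4 = 10.75, ybar = 42/4 = 10.5
Sxy = sum((xi-xbar)(yi-ybar)) = -45.5
Sxx = sum((xi-xbar)^2) = 200.75
b = Sxy / Sxx = -182/803 ≈ -0.226650

-0.2267


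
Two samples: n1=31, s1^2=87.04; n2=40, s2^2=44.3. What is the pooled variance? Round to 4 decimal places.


sp^2 = ((n1-1)*s1^2 + (n2-1)*s2^2)/(n1+n2-2)
(n1-1)*s1^2 = 30 * 87.04 = 2611.2
(n2-1)*s2^2 = 39 * 44.3 = 1727.7
numerator = 2611.2 + 1727.7 = 4338.9
n1+n2-2 = 69
sp^2 = 4338.9 / 69 = 14463/230 ≈ 62.882609

62.8826


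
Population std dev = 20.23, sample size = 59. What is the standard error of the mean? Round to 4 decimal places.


SE = sigma / sqrt(n)
sqrt(59) ≈ 7.681146
SE = 20.23 / 7.681146 ≈ 2.633722

2.6337


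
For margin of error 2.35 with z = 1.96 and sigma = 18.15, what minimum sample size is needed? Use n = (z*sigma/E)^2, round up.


z*sigma/E = 1.96 * 18.15 / 2.35 = 17787/1175 ≈ 15.137872
(z*sigma/E)^2 ≈ 229.155179
round up: n = 230

230


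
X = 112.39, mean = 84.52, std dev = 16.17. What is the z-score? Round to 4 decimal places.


z = (X - mu) / sigma
X - mu = 112.39 - 84.52 = 27.87
z = 27.87 / 16.17 = 929/539 ≈ 1.723562

1.7236


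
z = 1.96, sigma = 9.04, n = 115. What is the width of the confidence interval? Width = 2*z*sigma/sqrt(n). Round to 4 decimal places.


width = 2*z*sigma/sqrt(n)
2*z*sigma = 2 * 1.96 * 9.04 = 35.4368
sqrt(115) ≈ 10.723805
width = 35.4368 / 10.723805 ≈ 3.304499

3.3045


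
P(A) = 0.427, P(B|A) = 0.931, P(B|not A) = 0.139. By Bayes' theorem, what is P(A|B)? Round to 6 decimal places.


P(A|B) = P(B|A)*P(A) / P(B), P(B) = P(B|A)*P(A) + P(B|not A)*P(not A)
P(B|A)*P(A) = 0.931 * 0.427 = 0.397537
P(B|not A)*P(not A) = 0.139 * 0.573 = 0.079647
P(B) = 0.397537 + 0.079647 = 0.477184
P(A|B) = 0.397537 / 0.477184 ≈ 0.83308954

0.833090


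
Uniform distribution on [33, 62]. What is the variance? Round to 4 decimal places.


Var = (b-a)^2 / 12
(b-a)^2 = (62 - 33)^2 = 841
Var = 841/12 ≈ 70.083333

70.0833


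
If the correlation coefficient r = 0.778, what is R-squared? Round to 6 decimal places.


R^2 = r^2 = (0.778)^2 = 0.605284

0.605284


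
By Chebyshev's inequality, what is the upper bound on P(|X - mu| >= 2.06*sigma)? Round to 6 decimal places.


P <= 1/k^2
k^2 = 2.06^2 = 4.2436
1/k^2 = 1 / 4.2436 ≈ 0.23564898

0.235649


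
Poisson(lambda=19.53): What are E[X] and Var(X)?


E[X] = Var(X) = lambda = 19.53

19.53, 19.53


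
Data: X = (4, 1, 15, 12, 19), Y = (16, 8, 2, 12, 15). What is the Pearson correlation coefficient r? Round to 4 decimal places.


r = sum((xi-xbar)(yi-ybar)) / sqrt(sum((xi-xbar)^2) * sum((yi-ybar)^2))
n = 5, xbar = 51/5 = 10.2, ybar = 53/5 = 10.6
Sxy = sum((xi-xbar)(yi-ybar)) = -9.6
Sxx = sum((xi-xbar)^2) = 226.8
Syy = sum((yi-ybar)^2) = 131.2
sqrt(Sxx*Syy) ≈ 172.499739
r = Sxy / sqrt(Sxx*Syy) = -9.6 / 172.499739 ≈ -0.055652

-0.0557


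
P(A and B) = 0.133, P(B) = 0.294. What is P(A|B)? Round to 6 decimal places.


P(A|B) = P(A and B) / P(B) = 0.133 / 0.294 = 19/42 ≈ 0.45238095

0.452381


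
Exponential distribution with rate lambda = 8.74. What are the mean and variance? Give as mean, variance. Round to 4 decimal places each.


mean = 1/lam, var = 1/lam^2
mean = 1 / 8.74 = 50/437 ≈ 0.114416
lam^2 = 8.74^2 = 76.3876
var = 1 / 76.3876 ≈ 0.013091

0.1144, 0.0131


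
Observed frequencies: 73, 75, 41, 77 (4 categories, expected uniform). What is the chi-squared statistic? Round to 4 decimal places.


chi2 = sum((O-E)^2/E), E = total/4
total = 266, E = 266/4 = 66.5
(73 - 66.5)^2 / 66.5 = 42.25 / 66.5 = 169/266 ≈ 0.635338
(75 - 66.5)^2 / 66.5 = 72.25 / 66.5 = 289/266 ≈ 1.086466
(41 - 66.5)^2 / 66.5 = 650.25 / 66.5 = 2601/266 ≈ 9.778195
(77 - 66.5)^2 / 66.5 = 110.25 / 66.5 = 63/38 ≈ 1.657895
chi2 = 250/19 ≈ 13.157895

13.1579


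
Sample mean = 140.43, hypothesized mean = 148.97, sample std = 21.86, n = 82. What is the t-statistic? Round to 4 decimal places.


t = (xbar - mu0) / (s/sqrt(n))
xbar - mu0 = 140.43 - 148.97 = -8.54
sqrt(82) ≈ 9.05538514
s/sqrt(n) = 21.86 / 9.05538514 ≈ 2.41403316
t = -8.54 / 2.41403316 ≈ -3.537648

-3.5376


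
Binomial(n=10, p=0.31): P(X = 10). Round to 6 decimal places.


P = C(n,k) * p^k * (1-p)^(n-k)
C(10,10) = 1
p^k = 0.31^10 ≈ 0.000008196283
(1-p)^(n-k) = 0.69^0 = 1
P = 1 * 0.000008196283 * 1 ≈ 0.000008

0.000008


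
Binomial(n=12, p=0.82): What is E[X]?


E[X] = n*p = 12 * 0.82 = 9.84

9.84


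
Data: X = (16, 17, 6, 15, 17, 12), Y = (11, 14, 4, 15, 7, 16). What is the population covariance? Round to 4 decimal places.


Cov = (1/n)*sum((xi-xbar)(yi-ybar))
n = 6, xbar = 83/6 ≈ 13.833333, ybar = 67/6 ≈ 11.166667
sum((xi-xbar)(yi-ybar)) = 283/6 ≈ 47.166667
Cov = 47.166667 / 6 = 283/36 ≈ 7.861111

7.8611


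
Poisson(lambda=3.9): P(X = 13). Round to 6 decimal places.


P = e^(-lam) * lam^k / k!
e^(-3.9) ≈ 0.02024191
lam^k = 3.9^13 ≈ 48288074.856748
k! = 13! = 6227020800
P = 0.02024191 * 48288074.856748 / 6227020800 ≈ 0.000157

0.000157


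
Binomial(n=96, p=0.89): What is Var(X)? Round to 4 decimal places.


Var = n*p*(1-p) = 96 * 0.89 * 0.11 = 9.3984

9.3984


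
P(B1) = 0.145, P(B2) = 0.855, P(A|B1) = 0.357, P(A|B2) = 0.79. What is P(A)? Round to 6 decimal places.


P(A) = P(A|B1)*P(B1) + P(A|B2)*P(B2)
P(A|B1)*P(B1) = 0.357 * 0.145 = 0.051765
P(A|B2)*P(B2) = 0.79 * 0.855 = 0.67545
P(A) = 0.051765 + 0.67545 = 0.727215

0.727215


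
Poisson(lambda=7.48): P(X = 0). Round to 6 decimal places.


P = e^(-lam) * lam^k / k!
e^(-7.48) ≈ 0.0005642574
lam^k = 7.48^0 = 1
k! = 0! = 1
P = 0.0005642574 * 1 / 1 ≈ 0.000564

0.000564


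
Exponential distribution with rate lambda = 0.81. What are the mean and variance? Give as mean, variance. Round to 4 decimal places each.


mean = 1/lam, var = 1/lam^2
mean = 1 / 0.81 = 100/81 ≈ 1.234568
lam^2 = 0.81^2 = 0.6561
var = 1 / 0.6561 = 10000/6561 ≈ 1.524158

1.2346, 1.5242


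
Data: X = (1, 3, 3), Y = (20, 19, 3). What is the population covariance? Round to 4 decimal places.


Cov = (1/n)*sum((xi-xbar)(yi-ybar))
n = 3, xbar = 7/3 ≈ 2.333333, ybar = 42/3 = 14
sum((xi-xbar)(yi-ybar)) = -12
Cov = -12 / 3 = -4

-4.0000


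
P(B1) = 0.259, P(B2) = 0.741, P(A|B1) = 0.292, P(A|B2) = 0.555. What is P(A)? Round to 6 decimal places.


P(A) = P(A|B1)*P(B1) + P(A|B2)*P(B2)
P(A|B1)*P(B1) = 0.292 * 0.259 = 0.075628
P(A|B2)*P(B2) = 0.555 * 0.741 = 0.411255
P(A) = 0.075628 + 0.411255 = 0.486883

0.486883


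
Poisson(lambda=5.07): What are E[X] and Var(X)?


E[X] = Var(X) = lambda = 5.07

5.07, 5.07


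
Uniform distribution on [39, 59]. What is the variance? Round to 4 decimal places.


Var = (b-a)^2 / 12
(b-a)^2 = (59 - 39)^2 = 400
Var = 400/12 ≈ 33.333333

33.3333


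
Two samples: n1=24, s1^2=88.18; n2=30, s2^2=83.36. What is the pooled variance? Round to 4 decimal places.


sp^2 = ((n1-1)*s1^2 + (n2-1)*s2^2)/(n1+n2-2)
(n1-1)*s1^2 = 23 * 88.18 = 2028.14
(n2-1)*s2^2 = 29 * 83.36 = 2417.44
numerator = 2028.14 + 2417.44 = 4445.58
n1+n2-2 = 52
sp^2 = 4445.58 / 52 = 222279/2600 ≈ 85.491923

85.4919


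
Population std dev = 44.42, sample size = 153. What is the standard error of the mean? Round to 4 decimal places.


SE = sigma / sqrt(n)
sqrt(153) ≈ 12.369317
SE = 44.42 / 12.369317 ≈ 3.591144

3.5911


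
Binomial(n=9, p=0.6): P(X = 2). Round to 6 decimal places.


P = C(n,k) * p^k * (1-p)^(n-k)
C(9,2) = 36
p^k = 0.6^2 = 0.36
(1-p)^(n-k) = 0.4^7 = 0.0016384
P = 36 * 0.36 * 0.0016384 ≈ 0.021234

0.021234


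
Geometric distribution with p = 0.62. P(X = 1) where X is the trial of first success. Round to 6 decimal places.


P = (1-p)^(k-1) * p
(1-p)^(k-1) = 0.38^0 = 1
P = 1 * 0.62 = 0.62

0.620000


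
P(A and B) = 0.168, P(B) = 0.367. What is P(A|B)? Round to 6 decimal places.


P(A|B) = P(A and B) / P(B) = 0.168 / 0.367 = 168/367 ≈ 0.45776567

0.457766


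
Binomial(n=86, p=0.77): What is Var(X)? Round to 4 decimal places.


Var = n*p*(1-p) = 86 * 0.77 * 0.23 = 15.2306

15.2306


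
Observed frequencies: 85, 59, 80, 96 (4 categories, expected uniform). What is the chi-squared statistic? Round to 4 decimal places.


chi2 = sum((O-E)^2/E), E = total/4
total = 320, E = 320/4 = 80
(85 - 80)^2 / 80 = 25 / 80 = 0.3125
(59 - 80)^2 / 80 = 441 / 80 = 5.5125
(80 - 80)^2 / 80 = 0 / 80 = 0
(96 - 80)^2 / 80 = 256 / 80 = 3.2
chi2 = 9.025

9.0250


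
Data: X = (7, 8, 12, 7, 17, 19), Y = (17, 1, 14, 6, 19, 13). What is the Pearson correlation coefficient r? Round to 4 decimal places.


r = sum((xi-xbar)(yi-ybar)) / sqrt(sum((xi-xbar)^2) * sum((yi-ybar)^2))
n = 6, xbar = 70/6 = 35/3 ≈ 11.666667, ybar = 70/6 = 35/3 ≈ 11.666667
Sxy = sum((xi-xbar)(yi-ybar)) = 271/3 ≈ 90.333333
Sxx = sum((xi-xbar)^2) = 418/3 ≈ 139.333333
Syy = sum((yi-ybar)^2) = 706/3 ≈ 235.333333
sqrt(Sxx*Syy) ≈ 181.079479
r = Sxy / sqrt(Sxx*Syy) = 90.333333 / 181.079479 ≈ 0.498860

0.4989


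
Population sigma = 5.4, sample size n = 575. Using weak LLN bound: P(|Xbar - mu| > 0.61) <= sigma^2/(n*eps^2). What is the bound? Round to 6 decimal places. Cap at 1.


bound = min(1, sigma^2/(n*eps^2))
sigma^2 = 5.4^2 = 29.16
n*eps^2 = 575 * 0.61^2 = 575 * 0.3721 = 213.9575
sigma^2/(n*eps^2) = 29.16 / 213.9575 ≈ 0.13628875

0.136289


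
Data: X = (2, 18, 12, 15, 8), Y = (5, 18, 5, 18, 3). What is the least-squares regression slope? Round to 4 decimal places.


b = sum((xi-xbar)(yi-ybar)) / sum((xi-xbar)^2)
n = 5, xbar = 55/5 = 11, ybar = 49/5 = 9.8
Sxy = sum((xi-xbar)(yi-ybar)) = 149
Sxx = sum((xi-xbar)^2) = 156
b = Sxy / Sxx = 149/156 ≈ 0.955128

0.9551


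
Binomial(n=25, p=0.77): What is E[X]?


E[X] = n*p = 25 * 0.77 = 19.25

19.25


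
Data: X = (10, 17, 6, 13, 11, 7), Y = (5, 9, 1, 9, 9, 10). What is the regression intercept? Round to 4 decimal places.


a = ybar - b*xbar, where b = sum((xi-xbar)(yi-ybar)) / sum((xi-xbar)^2)
n = 6, xbar = 64/6 = 32/3 ≈ 10.666667, ybar = 43/6 ≈ 7.166667
Sxy = sum((xi-xbar)(yi-ybar)) = 109/3 ≈ 36.333333
Sxx = sum((xi-xbar)^2) = 244/3 ≈ 81.333333
b = Sxy / Sxx = 109/244 ≈ 0.446721
a = 7.166667 - 0.446721 * 10.666667 = 293/122 ≈ 2.401639

2.4016


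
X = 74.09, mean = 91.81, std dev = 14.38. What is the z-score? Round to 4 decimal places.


z = (X - mu) / sigma
X - mu = 74.09 - 91.81 = -17.72
z = -17.72 / 14.38 = -886/719 ≈ -1.232267

-1.2323


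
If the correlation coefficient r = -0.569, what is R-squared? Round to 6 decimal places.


R^2 = r^2 = (-0.569)^2 = 0.323761

0.323761


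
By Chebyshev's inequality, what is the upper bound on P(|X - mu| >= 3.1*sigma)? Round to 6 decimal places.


P <= 1/k^2
k^2 = 3.1^2 = 9.61
1/k^2 = 1 / 9.61 = 100/961 ≈ 0.10405827

0.104058


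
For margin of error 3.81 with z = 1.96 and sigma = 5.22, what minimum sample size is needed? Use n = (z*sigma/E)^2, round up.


z*sigma/E = 1.96 * 5.22 / 3.81 = 8526/3175 ≈ 2.685354
(z*sigma/E)^2 ≈ 7.211128
round up: n = 8

8


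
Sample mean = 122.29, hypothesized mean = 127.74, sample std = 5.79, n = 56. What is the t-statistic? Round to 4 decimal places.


t = (xbar - mu0) / (s/sqrt(n))
xbar - mu0 = 122.29 - 127.74 = -5.45
sqrt(56) ≈ 7.48331477
s/sqrt(n) = 5.79 / 7.48331477 ≈ 0.77372130
t = -5.45 / 0.77372130 ≈ -7.043880

-7.0439


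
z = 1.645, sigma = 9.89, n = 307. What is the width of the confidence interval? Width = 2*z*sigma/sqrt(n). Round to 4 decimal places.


width = 2*z*sigma/sqrt(n)
2*z*sigma = 2 * 1.645 * 9.89 = 32.5381
sqrt(307) ≈ 17.521415
width = 32.5381 / 17.521415 ≈ 1.857047

1.8570


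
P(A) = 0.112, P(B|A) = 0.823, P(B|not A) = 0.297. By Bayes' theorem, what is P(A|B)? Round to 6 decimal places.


P(A|B) = P(B|A)*P(A) / P(B), P(B) = P(B|A)*P(A) + P(B|not A)*P(not A)
P(B|A)*P(A) = 0.823 * 0.112 = 0.092176
P(B|not A)*P(not A) = 0.297 * 0.888 = 0.263736
P(B) = 0.092176 + 0.263736 = 0.355912
P(A|B) = 0.092176 / 0.355912 ≈ 0.25898537

0.258985
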